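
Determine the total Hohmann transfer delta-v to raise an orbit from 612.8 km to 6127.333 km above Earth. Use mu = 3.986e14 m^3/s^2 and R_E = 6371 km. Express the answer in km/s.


r1 = 6983.8000 km = 6.9838e+06 m
r2 = 12498.3330 km = 1.2498333e+07 m
dv1 = sqrt(mu/r1)*(sqrt(2*r2/(r1+r2)) - 1) = 1002.6769 m/s
dv2 = sqrt(mu/r2)*(1 - sqrt(2*r1/(r1+r2))) = 865.5905 m/s
total dv = |dv1| + |dv2| = 1002.6769 + 865.5905 = 1868.2675 m/s = 1.8683 km/s

1.8683 km/s


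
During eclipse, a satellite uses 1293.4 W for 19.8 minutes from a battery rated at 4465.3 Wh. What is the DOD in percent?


E_used = P * t / 60 = 1293.4 * 19.8 / 60 = 426.8220 Wh
DOD = E_used / E_total * 100 = 426.8220 / 4465.3 * 100
DOD = 9.5586 %

9.5586 %


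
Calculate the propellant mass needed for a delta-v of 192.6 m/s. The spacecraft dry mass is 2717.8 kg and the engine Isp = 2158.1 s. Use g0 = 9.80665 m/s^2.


ve = Isp * g0 = 2158.1 * 9.80665 = 21163.731365 m/s
mass ratio = exp(dv/ve) = exp(192.6/21163.731365) = 1.00914201
m_prop = m_dry * (mr - 1) = 2717.8 * (1.00914201 - 1)
m_prop = 24.8462 kg

24.8462 kg


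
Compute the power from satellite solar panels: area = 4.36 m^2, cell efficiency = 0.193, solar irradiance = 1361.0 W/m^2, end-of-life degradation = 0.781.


P = area * eta * S * degradation
P = 4.36 * 0.193 * 1361.0 * 0.781
P = 894.4436 W

894.4436 W


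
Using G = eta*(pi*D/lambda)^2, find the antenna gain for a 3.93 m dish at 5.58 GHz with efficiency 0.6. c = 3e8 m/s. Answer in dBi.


lambda = c/f = 3e8 / 5.58e+09 = 0.05376344 m
G = eta*(pi*D/lambda)^2 = 0.6*(pi*3.93/0.05376344)^2
G = 31641.8586 (linear)
G = 10*log10(31641.8586) = 45.0026 dBi

45.0026 dBi


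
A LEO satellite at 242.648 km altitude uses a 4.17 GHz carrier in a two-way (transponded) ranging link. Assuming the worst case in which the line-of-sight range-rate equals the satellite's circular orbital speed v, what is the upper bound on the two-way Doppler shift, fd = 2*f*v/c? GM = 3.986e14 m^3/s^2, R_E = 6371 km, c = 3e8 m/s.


r = 6.613648e+06 m
v = sqrt(mu/r) = 7763.3311 m/s (worst-case radial velocity)
f = 4.17 GHz = 4.17e+09 Hz
fd = 2*f*v/c = 2*4.17e+09*7763.3311/3.0e+08
fd = 215820.6046 Hz

215820.6046 Hz


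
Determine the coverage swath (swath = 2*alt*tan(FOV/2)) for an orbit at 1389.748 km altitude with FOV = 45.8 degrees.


FOV = 45.8 deg = 0.7993608 rad
swath = 2 * alt * tan(FOV/2) = 2 * 1389.748 * tan(0.3996804)
swath = 2 * 1389.748 * 0.4224165
swath = 1174.1051 km

1174.1051 km


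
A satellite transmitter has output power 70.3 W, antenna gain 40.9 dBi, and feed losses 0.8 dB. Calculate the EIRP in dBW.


Pt = 70.3 W = 18.4696 dBW
EIRP = Pt_dBW + Gt - losses = 18.4696 + 40.9 - 0.8 = 58.5696 dBW

58.5696 dBW


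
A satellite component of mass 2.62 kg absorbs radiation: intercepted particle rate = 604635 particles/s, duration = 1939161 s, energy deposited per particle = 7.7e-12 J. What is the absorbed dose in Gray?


Total energy deposited = rate * time * E_per
  = 604635 * 1939161 * 7.7e-12 = 9.0281 J
Dose = E_total / mass = 9.0281 / 2.62
Dose = 3.4459 Gy

3.4459 Gy


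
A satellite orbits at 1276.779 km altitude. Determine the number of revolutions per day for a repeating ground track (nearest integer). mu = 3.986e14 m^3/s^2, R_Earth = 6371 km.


r = 7.647779e+06 m
T = 2*pi*sqrt(r^3/mu) = 6656.0138 s = 110.9336 min
revs/day = 1440 / 110.9336 = 12.9807
Rounded: 13 revolutions per day

13 revolutions per day


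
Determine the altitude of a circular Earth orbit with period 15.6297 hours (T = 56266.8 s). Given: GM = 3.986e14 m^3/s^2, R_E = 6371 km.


T = 56266.8 s
r = (mu*T^2/(4*pi^2))^(1/3) = (3.986e14 * 56266.8^2 / (4*pi^2))^(1/3)
r = 3.1736619e+07 m = 31736.6194 km
alt = r - R_E = 31736.6194 - 6371 = 25365.6194 km

25365.6194 km


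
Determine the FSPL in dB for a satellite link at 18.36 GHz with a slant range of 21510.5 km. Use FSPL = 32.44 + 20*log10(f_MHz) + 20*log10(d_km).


f = 18.36 GHz = 18360.0000 MHz
d = 21510.5 km
FSPL = 32.44 + 20*log10(18360.0000) + 20*log10(21510.5)
FSPL = 32.44 + 85.2775 + 86.6530
FSPL = 204.3705 dB

204.3705 dB


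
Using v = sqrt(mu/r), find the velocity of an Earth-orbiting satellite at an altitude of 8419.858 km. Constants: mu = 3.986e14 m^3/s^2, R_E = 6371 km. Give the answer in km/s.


r = R_E + alt = 6371.0 + 8419.858 = 14790.8580 km = 1.4790858e+07 m
v = sqrt(mu/r) = sqrt(3.986e14 / 1.4790858e+07) = 5191.2502 m/s = 5.1913 km/s

5.1913 km/s


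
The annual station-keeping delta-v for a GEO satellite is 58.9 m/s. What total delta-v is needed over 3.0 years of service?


dV = rate * years = 58.9 * 3.0
dV = 176.7000 m/s

176.7000 m/s


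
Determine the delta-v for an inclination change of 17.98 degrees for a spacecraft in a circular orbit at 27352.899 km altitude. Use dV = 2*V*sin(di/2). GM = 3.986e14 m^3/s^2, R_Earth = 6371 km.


r = 33723.8990 km = 3.3723899e+07 m
V = sqrt(mu/r) = 3437.9516 m/s
di = 17.98 deg = 0.3138102 rad
dV = 2*V*sin(di/2) = 2*3437.9516*sin(0.1569051)
dV = 1074.4429 m/s = 1.0744 km/s

1.0744 km/s


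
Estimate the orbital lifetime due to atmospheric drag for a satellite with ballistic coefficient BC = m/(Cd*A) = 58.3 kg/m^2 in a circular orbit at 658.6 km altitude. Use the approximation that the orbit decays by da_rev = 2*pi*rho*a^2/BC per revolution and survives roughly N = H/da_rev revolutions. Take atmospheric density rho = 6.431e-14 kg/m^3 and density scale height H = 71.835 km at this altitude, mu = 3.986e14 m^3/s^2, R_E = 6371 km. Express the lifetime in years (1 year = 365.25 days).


a = R_E + alt = 7029.6000 km = 7.0296e+06 m
da_rev = 2*pi*rho*a^2/BC = 2*pi*6.431e-14*(7.0296e+06)^2/58.3 = 0.342492488 m per revolution
N = H/da_rev = 71835.0000 m / 0.342492488 m = 209741.8267 revolutions
P = 2*pi*sqrt(a^3/mu) = 5865.5284 s
lifetime = N*P = 209741.8267 * 5865.5284 = 1.2302466e+09 s = 14238.9657 days
years = 14238.9657 / 365.25 = 38.9842 years

38.9842 years


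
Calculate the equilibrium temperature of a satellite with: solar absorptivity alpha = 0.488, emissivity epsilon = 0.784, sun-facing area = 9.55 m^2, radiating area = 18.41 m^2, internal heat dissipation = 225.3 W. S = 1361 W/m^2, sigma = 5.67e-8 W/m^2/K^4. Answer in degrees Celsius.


Numerator = alpha*S*A_sun + Q_int = 0.488*1361*9.55 + 225.3 = 6568.1044 W
Denominator = eps*sigma*A_rad = 0.784*5.67e-8*18.41 = 8.1837605e-07 W/K^4
T^4 = 8.0257779e+09 K^4
T = 299.3104 K = 26.1604 C

26.1604 degrees Celsius


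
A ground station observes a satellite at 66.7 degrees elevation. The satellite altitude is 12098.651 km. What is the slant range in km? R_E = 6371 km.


h = 12098.651 km, el = 66.7 deg
d = -R_E*sin(el) + sqrt((R_E*sin(el))^2 + 2*R_E*h + h^2)
d = -6371.0000*sin(1.1641) + sqrt((6371.0000*0.9184464)^2 + 2*6371.0000*12098.651 + 12098.651^2)
d = 12445.5042 km

12445.5042 km


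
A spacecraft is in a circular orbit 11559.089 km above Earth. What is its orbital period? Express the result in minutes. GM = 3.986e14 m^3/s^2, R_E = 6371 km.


r = 17930.0890 km = 1.7930089e+07 m
T = 2*pi*sqrt(r^3/mu) = 2*pi*sqrt(5.7643101e+21 / 3.986e14)
T = 23893.7816 s = 398.2297 min

398.2297 minutes


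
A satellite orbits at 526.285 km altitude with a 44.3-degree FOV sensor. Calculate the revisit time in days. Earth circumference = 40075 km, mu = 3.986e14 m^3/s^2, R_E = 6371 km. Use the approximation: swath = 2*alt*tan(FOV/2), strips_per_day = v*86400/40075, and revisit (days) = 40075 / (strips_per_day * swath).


swath = 2*526.285*tan(0.3865904) = 428.4747 km
v = sqrt(mu/r) = 7602.0297 m/s = 7.6020 km/s
strips/day = v*86400/40075 = 7.6020*86400/40075 = 16.3897
coverage/day = strips * swath = 16.3897 * 428.4747 = 7022.5523 km
revisit = 40075 / 7022.5523 = 5.7066 days

5.7066 days


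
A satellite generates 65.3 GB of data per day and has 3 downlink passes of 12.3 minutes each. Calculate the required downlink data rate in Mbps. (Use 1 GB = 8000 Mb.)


total contact time = 3 * 12.3 * 60 = 2214.0000 s
data = 65.3 GB = 522400.0000 Mb
rate = 522400.0000 / 2214.0000 = 235.9530 Mbps

235.9530 Mbps


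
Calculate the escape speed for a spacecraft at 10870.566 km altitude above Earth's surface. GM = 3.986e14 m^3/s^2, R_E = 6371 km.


r = 6371.0 + 10870.566 = 17241.5660 km = 1.7241566e+07 m
v_esc = sqrt(2*mu/r) = sqrt(2*3.986e14 / 1.7241566e+07)
v_esc = 6799.7867 m/s = 6.7998 km/s

6.7998 km/s


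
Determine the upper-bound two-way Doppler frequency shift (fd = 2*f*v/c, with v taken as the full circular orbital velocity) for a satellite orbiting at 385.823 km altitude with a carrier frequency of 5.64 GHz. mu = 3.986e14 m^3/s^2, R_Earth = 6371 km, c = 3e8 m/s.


r = 6.756823e+06 m
v = sqrt(mu/r) = 7680.6394 m/s (worst-case radial velocity)
f = 5.64 GHz = 5.64e+09 Hz
fd = 2*f*v/c = 2*5.64e+09*7680.6394/3.0e+08
fd = 288792.0416 Hz

288792.0416 Hz


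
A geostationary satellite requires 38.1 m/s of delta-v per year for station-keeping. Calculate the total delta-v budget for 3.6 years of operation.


dV = rate * years = 38.1 * 3.6
dV = 137.1600 m/s

137.1600 m/s


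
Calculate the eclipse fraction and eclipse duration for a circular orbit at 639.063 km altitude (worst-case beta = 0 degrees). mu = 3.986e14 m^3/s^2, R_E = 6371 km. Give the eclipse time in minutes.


r = 7010.0630 km
T = 97.3515 min
Eclipse fraction = arcsin(R_E/r)/pi = arcsin(6371.0000/7010.0630)/pi
= arcsin(0.9088363)/pi = 0.363028
Eclipse duration = 0.363028 * 97.3515 = 35.3413 min

35.3413 minutes


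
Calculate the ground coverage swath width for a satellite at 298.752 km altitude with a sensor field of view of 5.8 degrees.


FOV = 5.8 deg = 0.1012291 rad
swath = 2 * alt * tan(FOV/2) = 2 * 298.752 * tan(0.05061455)
swath = 2 * 298.752 * 0.05065781
swath = 30.2682 km

30.2682 km


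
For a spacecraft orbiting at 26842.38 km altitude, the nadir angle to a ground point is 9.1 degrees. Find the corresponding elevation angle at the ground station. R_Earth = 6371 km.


r = R_E + alt = 33213.3800 km
Law of sines in the satellite / Earth-center / ground-point triangle:
  sin(nadir)/R_E = sin(90 + el)/r  =>  cos(el) = (r/R_E)*sin(nadir)
cos(el) = (33213.3800 / 6371.0000) * sin(9.1 deg) = 0.8245117
el = arccos(0.8245117) = 34.4610 deg
(Earth-central angle = 90 - nadir - el = 46.4390 deg)

34.4610 degrees


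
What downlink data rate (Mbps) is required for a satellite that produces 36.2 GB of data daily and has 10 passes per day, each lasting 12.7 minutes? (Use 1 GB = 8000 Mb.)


total contact time = 10 * 12.7 * 60 = 7620.0000 s
data = 36.2 GB = 289600.0000 Mb
rate = 289600.0000 / 7620.0000 = 38.0052 Mbps

38.0052 Mbps


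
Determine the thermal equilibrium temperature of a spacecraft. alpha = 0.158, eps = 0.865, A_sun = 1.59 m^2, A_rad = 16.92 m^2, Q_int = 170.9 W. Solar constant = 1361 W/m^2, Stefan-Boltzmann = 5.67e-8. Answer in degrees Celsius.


Numerator = alpha*S*A_sun + Q_int = 0.158*1361*1.59 + 170.9 = 512.8104 W
Denominator = eps*sigma*A_rad = 0.865*5.67e-8*16.92 = 8.2984986e-07 W/K^4
T^4 = 6.1795566e+08 K^4
T = 157.6665 K = -115.4835 C

-115.4835 degrees Celsius


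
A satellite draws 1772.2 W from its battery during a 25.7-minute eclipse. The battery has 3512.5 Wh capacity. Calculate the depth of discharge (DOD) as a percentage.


E_used = P * t / 60 = 1772.2 * 25.7 / 60 = 759.0923 Wh
DOD = E_used / E_total * 100 = 759.0923 / 3512.5 * 100
DOD = 21.6112 %

21.6112 %


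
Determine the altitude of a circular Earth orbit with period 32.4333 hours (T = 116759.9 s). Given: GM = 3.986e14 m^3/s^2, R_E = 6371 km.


T = 116759.9 s
r = (mu*T^2/(4*pi^2))^(1/3) = (3.986e14 * 116759.9^2 / (4*pi^2))^(1/3)
r = 5.1632323e+07 m = 51632.3227 km
alt = r - R_E = 51632.3227 - 6371 = 45261.3227 km

45261.3227 km


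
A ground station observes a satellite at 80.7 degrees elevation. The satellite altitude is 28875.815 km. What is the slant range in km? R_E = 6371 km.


h = 28875.815 km, el = 80.7 deg
d = -R_E*sin(el) + sqrt((R_E*sin(el))^2 + 2*R_E*h + h^2)
d = -6371.0000*sin(1.4085) + sqrt((6371.0000*0.9868557)^2 + 2*6371.0000*28875.815 + 28875.815^2)
d = 28944.5168 km

28944.5168 km


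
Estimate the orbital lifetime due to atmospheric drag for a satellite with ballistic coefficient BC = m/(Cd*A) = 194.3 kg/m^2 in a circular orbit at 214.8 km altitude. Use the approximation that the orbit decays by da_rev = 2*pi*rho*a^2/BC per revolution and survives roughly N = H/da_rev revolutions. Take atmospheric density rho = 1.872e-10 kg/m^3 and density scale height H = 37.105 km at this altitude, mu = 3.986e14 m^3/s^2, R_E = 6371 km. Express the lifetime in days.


a = R_E + alt = 6585.8000 km = 6.5858e+06 m
da_rev = 2*pi*rho*a^2/BC = 2*pi*1.872e-10*(6.5858e+06)^2/194.3 = 262.560861 m per revolution
N = H/da_rev = 37105.0000 m / 262.560861 m = 141.3196 revolutions
P = 2*pi*sqrt(a^3/mu) = 5318.9270 s
lifetime = N*P = 141.3196 * 5318.9270 = 751668.7169 s = 8.6999 days

8.6999 days


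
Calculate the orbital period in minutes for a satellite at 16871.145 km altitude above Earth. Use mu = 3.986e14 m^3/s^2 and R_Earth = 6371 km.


r = 23242.1450 km = 2.3242145e+07 m
T = 2*pi*sqrt(r^3/mu) = 2*pi*sqrt(1.2555344e+22 / 3.986e14)
T = 35263.5094 s = 587.7252 min

587.7252 minutes


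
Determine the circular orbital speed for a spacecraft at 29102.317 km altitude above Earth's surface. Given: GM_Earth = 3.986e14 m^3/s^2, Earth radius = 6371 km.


r = R_E + alt = 6371.0 + 29102.317 = 35473.3170 km = 3.5473317e+07 m
v = sqrt(mu/r) = sqrt(3.986e14 / 3.5473317e+07) = 3352.1060 m/s = 3.3521 km/s

3.3521 km/s


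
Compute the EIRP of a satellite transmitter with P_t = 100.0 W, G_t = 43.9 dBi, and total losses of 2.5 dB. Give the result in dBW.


Pt = 100.0 W = 20.0000 dBW
EIRP = Pt_dBW + Gt - losses = 20.0000 + 43.9 - 2.5 = 61.4000 dBW

61.4000 dBW


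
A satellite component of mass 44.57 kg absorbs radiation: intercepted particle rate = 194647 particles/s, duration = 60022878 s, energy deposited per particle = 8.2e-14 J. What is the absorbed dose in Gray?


Total energy deposited = rate * time * E_per
  = 194647 * 60022878 * 8.2e-14 = 0.9580284 J
Dose = E_total / mass = 0.9580284 / 44.57
Dose = 0.02149492 Gy

0.0215 Gy


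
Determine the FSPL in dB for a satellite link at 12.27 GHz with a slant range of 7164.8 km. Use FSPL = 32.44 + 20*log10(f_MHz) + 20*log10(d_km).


f = 12.27 GHz = 12270.0000 MHz
d = 7164.8 km
FSPL = 32.44 + 20*log10(12270.0000) + 20*log10(7164.8)
FSPL = 32.44 + 81.7769 + 77.1041
FSPL = 191.3210 dB

191.3210 dB


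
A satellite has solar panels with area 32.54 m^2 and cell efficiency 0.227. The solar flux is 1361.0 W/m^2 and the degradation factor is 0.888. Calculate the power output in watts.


P = area * eta * S * degradation
P = 32.54 * 0.227 * 1361.0 * 0.888
P = 8927.1842 W

8927.1842 W


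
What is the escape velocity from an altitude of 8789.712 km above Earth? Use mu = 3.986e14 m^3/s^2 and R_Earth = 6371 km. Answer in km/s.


r = 6371.0 + 8789.712 = 15160.7120 km = 1.5160712e+07 m
v_esc = sqrt(2*mu/r) = sqrt(2*3.986e14 / 1.5160712e+07)
v_esc = 7251.4331 m/s = 7.2514 km/s

7.2514 km/s


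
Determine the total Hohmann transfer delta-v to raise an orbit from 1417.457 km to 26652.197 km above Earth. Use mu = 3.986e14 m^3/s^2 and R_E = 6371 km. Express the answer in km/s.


r1 = 7788.4570 km = 7.788457e+06 m
r2 = 33023.1970 km = 3.3023197e+07 m
dv1 = sqrt(mu/r1)*(sqrt(2*r2/(r1+r2)) - 1) = 1946.8113 m/s
dv2 = sqrt(mu/r2)*(1 - sqrt(2*r1/(r1+r2))) = 1327.8488 m/s
total dv = |dv1| + |dv2| = 1946.8113 + 1327.8488 = 3274.6601 m/s = 3.2747 km/s

3.2747 km/s


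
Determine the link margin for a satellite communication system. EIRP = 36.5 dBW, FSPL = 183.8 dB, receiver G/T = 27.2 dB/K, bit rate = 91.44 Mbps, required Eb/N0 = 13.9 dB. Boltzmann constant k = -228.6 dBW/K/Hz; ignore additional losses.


C/N0 = EIRP - FSPL + G/T - k = 36.5 - 183.8 + 27.2 - (-228.6)
C/N0 = 108.5000 dB-Hz
R_b = 91.44 Mbps = 9.144e+07 bps -> 10*log10(R_b) = 79.6114 dB-Hz
Eb/N0 = C/N0 - 10*log10(R_b) = 108.5000 - 79.6114 = 28.8886 dB
Margin = Eb/N0 - Eb/N0_req = 28.8886 - 13.9 = 14.9886 dB (link closes)

14.9886 dB


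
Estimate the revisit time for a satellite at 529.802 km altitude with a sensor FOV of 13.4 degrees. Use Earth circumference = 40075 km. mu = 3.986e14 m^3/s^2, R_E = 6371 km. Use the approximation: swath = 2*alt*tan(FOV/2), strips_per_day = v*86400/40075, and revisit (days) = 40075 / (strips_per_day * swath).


swath = 2*529.802*tan(0.1169371) = 124.4749 km
v = sqrt(mu/r) = 7600.0923 m/s = 7.6001 km/s
strips/day = v*86400/40075 = 7.6001*86400/40075 = 16.3855
coverage/day = strips * swath = 16.3855 * 124.4749 = 2039.5799 km
revisit = 40075 / 2039.5799 = 19.6487 days

19.6487 days


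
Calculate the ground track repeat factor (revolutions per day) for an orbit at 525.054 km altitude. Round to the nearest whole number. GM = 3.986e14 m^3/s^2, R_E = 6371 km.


r = 6.896054e+06 m
T = 2*pi*sqrt(r^3/mu) = 5699.1777 s = 94.9863 min
revs/day = 1440 / 94.9863 = 15.1601
Rounded: 15 revolutions per day

15 revolutions per day


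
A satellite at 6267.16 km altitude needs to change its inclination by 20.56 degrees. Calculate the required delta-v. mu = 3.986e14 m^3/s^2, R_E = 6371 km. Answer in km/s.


r = 12638.1600 km = 1.263816e+07 m
V = sqrt(mu/r) = 5615.9951 m/s
di = 20.56 deg = 0.3588397 rad
dV = 2*V*sin(di/2) = 2*5615.9951*sin(0.1794198)
dV = 2004.4471 m/s = 2.0044 km/s

2.0044 km/s


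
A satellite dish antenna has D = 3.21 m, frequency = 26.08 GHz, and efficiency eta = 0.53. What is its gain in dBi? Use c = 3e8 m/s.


lambda = c/f = 3e8 / 2.608e+10 = 0.01150307 m
G = eta*(pi*D/lambda)^2 = 0.53*(pi*3.21/0.01150307)^2
G = 407341.2056 (linear)
G = 10*log10(407341.2056) = 56.0996 dBi

56.0996 dBi


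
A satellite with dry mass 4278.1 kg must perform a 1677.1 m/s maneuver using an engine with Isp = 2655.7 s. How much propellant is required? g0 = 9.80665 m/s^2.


ve = Isp * g0 = 2655.7 * 9.80665 = 26043.520405 m/s
mass ratio = exp(dv/ve) = exp(1677.1/26043.520405) = 1.06651471
m_prop = m_dry * (mr - 1) = 4278.1 * (1.06651471 - 1)
m_prop = 284.5566 kg

284.5566 kg


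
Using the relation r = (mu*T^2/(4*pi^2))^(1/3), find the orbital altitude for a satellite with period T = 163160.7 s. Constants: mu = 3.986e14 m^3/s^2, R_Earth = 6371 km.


T = 163160.7 s
r = (mu*T^2/(4*pi^2))^(1/3) = (3.986e14 * 163160.7^2 / (4*pi^2))^(1/3)
r = 6.4536126e+07 m = 64536.1261 km
alt = r - R_E = 64536.1261 - 6371 = 58165.1261 km

58165.1261 km


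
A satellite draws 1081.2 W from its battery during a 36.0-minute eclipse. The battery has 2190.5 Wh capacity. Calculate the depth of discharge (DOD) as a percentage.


E_used = P * t / 60 = 1081.2 * 36.0 / 60 = 648.7200 Wh
DOD = E_used / E_total * 100 = 648.7200 / 2190.5 * 100
DOD = 29.6152 %

29.6152 %


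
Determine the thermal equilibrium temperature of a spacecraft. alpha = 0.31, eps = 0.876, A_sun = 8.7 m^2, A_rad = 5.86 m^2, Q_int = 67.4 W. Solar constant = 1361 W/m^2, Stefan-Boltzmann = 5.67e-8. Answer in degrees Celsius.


Numerator = alpha*S*A_sun + Q_int = 0.31*1361*8.7 + 67.4 = 3738.0170 W
Denominator = eps*sigma*A_rad = 0.876*5.67e-8*5.86 = 2.9106151e-07 W/K^4
T^4 = 1.2842705e+10 K^4
T = 336.6388 K = 63.4888 C

63.4888 degrees Celsius


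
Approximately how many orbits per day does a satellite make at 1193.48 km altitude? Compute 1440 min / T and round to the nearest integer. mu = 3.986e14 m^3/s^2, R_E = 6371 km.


r = 7.56448e+06 m
T = 2*pi*sqrt(r^3/mu) = 6547.5653 s = 109.1261 min
revs/day = 1440 / 109.1261 = 13.1957
Rounded: 13 revolutions per day

13 revolutions per day


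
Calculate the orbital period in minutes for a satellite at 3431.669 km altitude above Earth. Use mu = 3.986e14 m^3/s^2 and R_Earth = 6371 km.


r = 9802.6690 km = 9.802669e+06 m
T = 2*pi*sqrt(r^3/mu) = 2*pi*sqrt(9.419612e+20 / 3.986e14)
T = 9658.9013 s = 160.9817 min

160.9817 minutes


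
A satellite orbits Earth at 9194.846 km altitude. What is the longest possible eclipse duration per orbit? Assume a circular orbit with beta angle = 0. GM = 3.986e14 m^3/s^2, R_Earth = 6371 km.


r = 15565.8460 km
T = 322.1210 min
Eclipse fraction = arcsin(R_E/r)/pi = arcsin(6371.0000/15565.8460)/pi
= arcsin(0.4092935)/pi = 0.1342248
Eclipse duration = 0.1342248 * 322.1210 = 43.2366 min

43.2366 minutes


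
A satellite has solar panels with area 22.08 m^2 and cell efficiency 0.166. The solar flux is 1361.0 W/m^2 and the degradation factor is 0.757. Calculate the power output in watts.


P = area * eta * S * degradation
P = 22.08 * 0.166 * 1361.0 * 0.757
P = 3776.2537 W

3776.2537 W


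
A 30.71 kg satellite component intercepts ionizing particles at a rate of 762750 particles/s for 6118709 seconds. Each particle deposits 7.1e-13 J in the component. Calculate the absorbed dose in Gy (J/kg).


Total energy deposited = rate * time * E_per
  = 762750 * 6118709 * 7.1e-13 = 3.3136 J
Dose = E_total / mass = 3.3136 / 30.71
Dose = 0.1078998 Gy

0.1079 Gy


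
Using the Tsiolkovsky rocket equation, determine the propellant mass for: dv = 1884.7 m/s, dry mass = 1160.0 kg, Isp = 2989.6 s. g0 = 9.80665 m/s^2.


ve = Isp * g0 = 2989.6 * 9.80665 = 29317.960840 m/s
mass ratio = exp(dv/ve) = exp(1884.7/29317.960840) = 1.06639609
m_prop = m_dry * (mr - 1) = 1160.0 * (1.06639609 - 1)
m_prop = 77.0195 kg

77.0195 kg


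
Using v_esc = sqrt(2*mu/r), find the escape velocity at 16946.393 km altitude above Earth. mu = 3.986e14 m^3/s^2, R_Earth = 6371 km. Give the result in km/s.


r = 6371.0 + 16946.393 = 23317.3930 km = 2.3317393e+07 m
v_esc = sqrt(2*mu/r) = sqrt(2*3.986e14 / 2.3317393e+07)
v_esc = 5847.1421 m/s = 5.8471 km/s

5.8471 km/s


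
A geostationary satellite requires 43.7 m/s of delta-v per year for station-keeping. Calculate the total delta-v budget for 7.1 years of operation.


dV = rate * years = 43.7 * 7.1
dV = 310.2700 m/s

310.2700 m/s


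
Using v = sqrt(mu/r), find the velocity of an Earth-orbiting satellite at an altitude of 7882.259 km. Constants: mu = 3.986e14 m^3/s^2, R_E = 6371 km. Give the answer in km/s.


r = R_E + alt = 6371.0 + 7882.259 = 14253.2590 km = 1.4253259e+07 m
v = sqrt(mu/r) = sqrt(3.986e14 / 1.4253259e+07) = 5288.2449 m/s = 5.2882 km/s

5.2882 km/s


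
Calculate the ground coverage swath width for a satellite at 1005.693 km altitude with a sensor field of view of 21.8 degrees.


FOV = 21.8 deg = 0.3804818 rad
swath = 2 * alt * tan(FOV/2) = 2 * 1005.693 * tan(0.1902409)
swath = 2 * 1005.693 * 0.1925696
swath = 387.3319 km

387.3319 km


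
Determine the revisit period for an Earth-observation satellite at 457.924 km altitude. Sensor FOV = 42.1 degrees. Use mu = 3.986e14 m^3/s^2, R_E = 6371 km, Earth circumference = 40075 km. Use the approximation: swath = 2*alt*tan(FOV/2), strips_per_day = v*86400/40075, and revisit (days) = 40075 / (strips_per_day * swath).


swath = 2*457.924*tan(0.3673918) = 352.4784 km
v = sqrt(mu/r) = 7639.9850 m/s = 7.6400 km/s
strips/day = v*86400/40075 = 7.6400*86400/40075 = 16.4715
coverage/day = strips * swath = 16.4715 * 352.4784 = 5805.8424 km
revisit = 40075 / 5805.8424 = 6.9025 days

6.9025 days


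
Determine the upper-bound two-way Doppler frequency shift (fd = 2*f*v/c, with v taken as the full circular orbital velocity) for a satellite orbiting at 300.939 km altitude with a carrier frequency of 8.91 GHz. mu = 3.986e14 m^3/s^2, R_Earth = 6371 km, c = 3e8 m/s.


r = 6.671939e+06 m
v = sqrt(mu/r) = 7729.3436 m/s (worst-case radial velocity)
f = 8.91 GHz = 8.91e+09 Hz
fd = 2*f*v/c = 2*8.91e+09*7729.3436/3.0e+08
fd = 459123.0097 Hz

459123.0097 Hz


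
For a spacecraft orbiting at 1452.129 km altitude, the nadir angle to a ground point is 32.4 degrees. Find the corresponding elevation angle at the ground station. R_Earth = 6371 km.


r = R_E + alt = 7823.1290 km
Law of sines in the satellite / Earth-center / ground-point triangle:
  sin(nadir)/R_E = sin(90 + el)/r  =>  cos(el) = (r/R_E)*sin(nadir)
cos(el) = (7823.1290 / 6371.0000) * sin(32.4 deg) = 0.6579567
el = arccos(0.6579567) = 48.8558 deg
(Earth-central angle = 90 - nadir - el = 8.7442 deg)

48.8558 degrees


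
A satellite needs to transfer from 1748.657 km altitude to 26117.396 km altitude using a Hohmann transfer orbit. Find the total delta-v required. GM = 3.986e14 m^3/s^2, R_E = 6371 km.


r1 = 8119.6570 km = 8.119657e+06 m
r2 = 32488.3960 km = 3.2488396e+07 m
dv1 = sqrt(mu/r1)*(sqrt(2*r2/(r1+r2)) - 1) = 1856.3602 m/s
dv2 = sqrt(mu/r2)*(1 - sqrt(2*r1/(r1+r2))) = 1287.6691 m/s
total dv = |dv1| + |dv2| = 1856.3602 + 1287.6691 = 3144.0293 m/s = 3.1440 km/s

3.1440 km/s


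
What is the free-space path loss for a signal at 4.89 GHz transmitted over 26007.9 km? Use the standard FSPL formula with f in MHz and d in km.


f = 4.89 GHz = 4890.0000 MHz
d = 26007.9 km
FSPL = 32.44 + 20*log10(4890.0000) + 20*log10(26007.9)
FSPL = 32.44 + 73.7862 + 88.3021
FSPL = 194.5283 dB

194.5283 dB


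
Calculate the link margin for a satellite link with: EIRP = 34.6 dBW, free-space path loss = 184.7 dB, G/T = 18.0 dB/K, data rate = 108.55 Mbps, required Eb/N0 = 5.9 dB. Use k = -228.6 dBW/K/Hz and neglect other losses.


C/N0 = EIRP - FSPL + G/T - k = 34.6 - 184.7 + 18.0 - (-228.6)
C/N0 = 96.5000 dB-Hz
R_b = 108.55 Mbps = 1.0855e+08 bps -> 10*log10(R_b) = 80.3563 dB-Hz
Eb/N0 = C/N0 - 10*log10(R_b) = 96.5000 - 80.3563 = 16.1437 dB
Margin = Eb/N0 - Eb/N0_req = 16.1437 - 5.9 = 10.2437 dB (link closes)

10.2437 dB


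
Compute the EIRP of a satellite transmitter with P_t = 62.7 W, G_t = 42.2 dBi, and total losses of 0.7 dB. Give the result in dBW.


Pt = 62.7 W = 17.9727 dBW
EIRP = Pt_dBW + Gt - losses = 17.9727 + 42.2 - 0.7 = 59.4727 dBW

59.4727 dBW


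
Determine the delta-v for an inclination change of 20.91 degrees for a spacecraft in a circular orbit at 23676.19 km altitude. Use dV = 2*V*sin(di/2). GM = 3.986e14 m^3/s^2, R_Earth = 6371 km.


r = 30047.1900 km = 3.004719e+07 m
V = sqrt(mu/r) = 3642.2245 m/s
di = 20.91 deg = 0.3649483 rad
dV = 2*V*sin(di/2) = 2*3642.2245*sin(0.1824742)
dV = 1321.8596 m/s = 1.3219 km/s

1.3219 km/s


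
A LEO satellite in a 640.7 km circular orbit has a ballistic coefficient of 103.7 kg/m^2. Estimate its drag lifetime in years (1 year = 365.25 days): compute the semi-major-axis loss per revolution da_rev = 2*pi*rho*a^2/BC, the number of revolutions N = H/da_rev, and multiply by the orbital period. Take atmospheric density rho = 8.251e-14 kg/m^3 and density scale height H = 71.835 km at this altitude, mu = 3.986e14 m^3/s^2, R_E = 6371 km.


a = R_E + alt = 7011.7000 km = 7.0117e+06 m
da_rev = 2*pi*rho*a^2/BC = 2*pi*8.251e-14*(7.0117e+06)^2/103.7 = 0.245784421 m per revolution
N = H/da_rev = 71835.0000 m / 0.245784421 m = 292268.3209 revolutions
P = 2*pi*sqrt(a^3/mu) = 5843.1389 s
lifetime = N*P = 292268.3209 * 5843.1389 = 1.7077644e+09 s = 19765.7916 days
years = 19765.7916 / 365.25 = 54.1158 years

54.1158 years


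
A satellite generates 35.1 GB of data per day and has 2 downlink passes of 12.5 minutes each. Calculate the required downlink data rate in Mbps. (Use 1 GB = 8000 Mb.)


total contact time = 2 * 12.5 * 60 = 1500.0000 s
data = 35.1 GB = 280800.0000 Mb
rate = 280800.0000 / 1500.0000 = 187.2000 Mbps

187.2000 Mbps


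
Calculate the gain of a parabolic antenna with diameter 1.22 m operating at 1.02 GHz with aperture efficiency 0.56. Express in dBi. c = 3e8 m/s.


lambda = c/f = 3e8 / 1.02e+09 = 0.2941176 m
G = eta*(pi*D/lambda)^2 = 0.56*(pi*1.22/0.2941176)^2
G = 95.0967 (linear)
G = 10*log10(95.0967) = 19.7817 dBi

19.7817 dBi


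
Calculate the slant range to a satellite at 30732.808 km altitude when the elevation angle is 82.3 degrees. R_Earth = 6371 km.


h = 30732.808 km, el = 82.3 deg
d = -R_E*sin(el) + sqrt((R_E*sin(el))^2 + 2*R_E*h + h^2)
d = -6371.0000*sin(1.4364) + sqrt((6371.0000*0.9909832)^2 + 2*6371.0000*30732.808 + 30732.808^2)
d = 30780.4333 km

30780.4333 km


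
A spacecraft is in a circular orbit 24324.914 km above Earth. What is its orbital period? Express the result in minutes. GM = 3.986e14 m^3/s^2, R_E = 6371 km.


r = 30695.9140 km = 3.0695914e+07 m
T = 2*pi*sqrt(r^3/mu) = 2*pi*sqrt(2.8922891e+22 / 3.986e14)
T = 53521.9682 s = 892.0328 min

892.0328 minutes


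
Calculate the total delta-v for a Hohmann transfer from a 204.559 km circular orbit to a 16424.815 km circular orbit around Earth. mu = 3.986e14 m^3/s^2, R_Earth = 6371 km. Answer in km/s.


r1 = 6575.5590 km = 6.575559e+06 m
r2 = 22795.8150 km = 2.2795815e+07 m
dv1 = sqrt(mu/r1)*(sqrt(2*r2/(r1+r2)) - 1) = 1914.4625 m/s
dv2 = sqrt(mu/r2)*(1 - sqrt(2*r1/(r1+r2))) = 1383.5054 m/s
total dv = |dv1| + |dv2| = 1914.4625 + 1383.5054 = 3297.9679 m/s = 3.2980 km/s

3.2980 km/s


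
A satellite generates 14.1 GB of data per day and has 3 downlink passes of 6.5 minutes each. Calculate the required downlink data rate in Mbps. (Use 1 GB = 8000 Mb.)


total contact time = 3 * 6.5 * 60 = 1170.0000 s
data = 14.1 GB = 112800.0000 Mb
rate = 112800.0000 / 1170.0000 = 96.4103 Mbps

96.4103 Mbps


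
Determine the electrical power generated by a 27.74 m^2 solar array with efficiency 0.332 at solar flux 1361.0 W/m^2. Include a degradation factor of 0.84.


P = area * eta * S * degradation
P = 27.74 * 0.332 * 1361.0 * 0.84
P = 10528.8746 W

10528.8746 W


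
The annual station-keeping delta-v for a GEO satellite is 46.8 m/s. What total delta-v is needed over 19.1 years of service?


dV = rate * years = 46.8 * 19.1
dV = 893.8800 m/s

893.8800 m/s


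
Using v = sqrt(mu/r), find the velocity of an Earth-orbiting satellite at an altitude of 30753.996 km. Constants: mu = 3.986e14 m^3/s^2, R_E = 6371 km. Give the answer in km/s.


r = R_E + alt = 6371.0 + 30753.996 = 37124.9960 km = 3.7124996e+07 m
v = sqrt(mu/r) = sqrt(3.986e14 / 3.7124996e+07) = 3276.6906 m/s = 3.2767 km/s

3.2767 km/s


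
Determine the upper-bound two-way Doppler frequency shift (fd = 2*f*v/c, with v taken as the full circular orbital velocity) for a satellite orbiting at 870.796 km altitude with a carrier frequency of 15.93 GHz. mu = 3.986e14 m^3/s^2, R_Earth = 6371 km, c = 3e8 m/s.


r = 7.241796e+06 m
v = sqrt(mu/r) = 7419.0023 m/s (worst-case radial velocity)
f = 15.93 GHz = 1.593e+10 Hz
fd = 2*f*v/c = 2*1.593e+10*7419.0023/3.0e+08
fd = 787898.0409 Hz

787898.0409 Hz


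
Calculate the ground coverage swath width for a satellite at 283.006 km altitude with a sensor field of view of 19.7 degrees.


FOV = 19.7 deg = 0.3438299 rad
swath = 2 * alt * tan(FOV/2) = 2 * 283.006 * tan(0.1719149)
swath = 2 * 283.006 * 0.1736288
swath = 98.2760 km

98.2760 km


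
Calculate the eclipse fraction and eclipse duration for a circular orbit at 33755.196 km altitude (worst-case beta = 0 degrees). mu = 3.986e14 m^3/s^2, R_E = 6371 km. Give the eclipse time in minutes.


r = 40126.1960 km
T = 1333.2204 min
Eclipse fraction = arcsin(R_E/r)/pi = arcsin(6371.0000/40126.1960)/pi
= arcsin(0.1587741)/pi = 0.05075415
Eclipse duration = 0.05075415 * 1333.2204 = 67.6665 min

67.6665 minutes


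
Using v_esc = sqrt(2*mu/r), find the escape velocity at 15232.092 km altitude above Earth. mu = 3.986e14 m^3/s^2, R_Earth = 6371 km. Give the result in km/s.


r = 6371.0 + 15232.092 = 21603.0920 km = 2.1603092e+07 m
v_esc = sqrt(2*mu/r) = sqrt(2*3.986e14 / 2.1603092e+07)
v_esc = 6074.7119 m/s = 6.0747 km/s

6.0747 km/s


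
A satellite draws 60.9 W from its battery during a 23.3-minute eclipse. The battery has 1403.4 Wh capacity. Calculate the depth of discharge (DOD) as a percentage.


E_used = P * t / 60 = 60.9 * 23.3 / 60 = 23.6495 Wh
DOD = E_used / E_total * 100 = 23.6495 / 1403.4 * 100
DOD = 1.6852 %

1.6852 %


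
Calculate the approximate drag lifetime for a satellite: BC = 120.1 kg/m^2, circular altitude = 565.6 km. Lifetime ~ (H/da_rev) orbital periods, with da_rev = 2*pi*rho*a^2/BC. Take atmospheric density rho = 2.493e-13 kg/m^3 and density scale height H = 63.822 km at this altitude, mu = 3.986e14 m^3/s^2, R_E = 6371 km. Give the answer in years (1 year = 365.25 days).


a = R_E + alt = 6936.6000 km = 6.9366e+06 m
da_rev = 2*pi*rho*a^2/BC = 2*pi*2.493e-13*(6.9366e+06)^2/120.1 = 0.627555937 m per revolution
N = H/da_rev = 63822.0000 m / 0.627555937 m = 101699.3008 revolutions
P = 2*pi*sqrt(a^3/mu) = 5749.5148 s
lifetime = N*P = 101699.3008 * 5749.5148 = 5.8472164e+08 s = 6767.6116 days
years = 6767.6116 / 365.25 = 18.5287 years

18.5287 years


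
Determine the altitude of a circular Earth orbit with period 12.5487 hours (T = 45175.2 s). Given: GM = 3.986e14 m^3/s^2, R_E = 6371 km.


T = 45175.2 s
r = (mu*T^2/(4*pi^2))^(1/3) = (3.986e14 * 45175.2^2 / (4*pi^2))^(1/3)
r = 2.7415273e+07 m = 27415.2730 km
alt = r - R_E = 27415.2730 - 6371 = 21044.2730 km

21044.2730 km


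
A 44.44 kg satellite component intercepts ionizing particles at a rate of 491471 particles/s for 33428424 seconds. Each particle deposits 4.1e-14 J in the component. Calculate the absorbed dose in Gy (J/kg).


Total energy deposited = rate * time * E_per
  = 491471 * 33428424 * 4.1e-14 = 0.6735931 J
Dose = E_total / mass = 0.6735931 / 44.44
Dose = 0.01515736 Gy

0.0152 Gy


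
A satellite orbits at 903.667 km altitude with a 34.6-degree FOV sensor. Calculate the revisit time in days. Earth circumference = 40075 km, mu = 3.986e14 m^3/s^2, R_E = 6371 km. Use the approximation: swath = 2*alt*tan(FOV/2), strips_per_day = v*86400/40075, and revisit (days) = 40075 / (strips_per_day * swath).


swath = 2*903.667*tan(0.301942) = 562.9219 km
v = sqrt(mu/r) = 7402.2217 m/s = 7.4022 km/s
strips/day = v*86400/40075 = 7.4022*86400/40075 = 15.9589
coverage/day = strips * swath = 15.9589 * 562.9219 = 8983.6001 km
revisit = 40075 / 8983.6001 = 4.4609 days

4.4609 days


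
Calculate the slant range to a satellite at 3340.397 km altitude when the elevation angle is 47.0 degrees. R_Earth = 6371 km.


h = 3340.397 km, el = 47.0 deg
d = -R_E*sin(el) + sqrt((R_E*sin(el))^2 + 2*R_E*h + h^2)
d = -6371.0000*sin(0.8203047) + sqrt((6371.0000*0.7313537)^2 + 2*6371.0000*3340.397 + 3340.397^2)
d = 4025.7114 km

4025.7114 km


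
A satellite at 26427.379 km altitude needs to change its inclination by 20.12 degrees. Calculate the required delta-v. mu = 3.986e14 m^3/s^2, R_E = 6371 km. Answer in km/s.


r = 32798.3790 km = 3.2798379e+07 m
V = sqrt(mu/r) = 3486.1210 m/s
di = 20.12 deg = 0.3511602 rad
dV = 2*V*sin(di/2) = 2*3486.1210*sin(0.1755801)
dV = 1217.9068 m/s = 1.2179 km/s

1.2179 km/s


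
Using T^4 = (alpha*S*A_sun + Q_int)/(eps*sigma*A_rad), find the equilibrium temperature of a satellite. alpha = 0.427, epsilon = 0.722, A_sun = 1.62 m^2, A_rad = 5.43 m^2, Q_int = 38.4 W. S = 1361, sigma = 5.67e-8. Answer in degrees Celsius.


Numerator = alpha*S*A_sun + Q_int = 0.427*1361*1.62 + 38.4 = 979.8581 W
Denominator = eps*sigma*A_rad = 0.722*5.67e-8*5.43 = 2.2229008e-07 W/K^4
T^4 = 4.4080156e+09 K^4
T = 257.6682 K = -15.4818 C

-15.4818 degrees Celsius


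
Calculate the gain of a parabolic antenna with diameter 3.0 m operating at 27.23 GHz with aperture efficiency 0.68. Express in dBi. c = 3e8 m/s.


lambda = c/f = 3e8 / 2.723e+10 = 0.01101726 m
G = eta*(pi*D/lambda)^2 = 0.68*(pi*3.0/0.01101726)^2
G = 497627.0054 (linear)
G = 10*log10(497627.0054) = 56.9690 dBi

56.9690 dBi


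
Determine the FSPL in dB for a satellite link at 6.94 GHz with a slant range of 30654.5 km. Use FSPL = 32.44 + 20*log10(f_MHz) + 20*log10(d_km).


f = 6.94 GHz = 6940.0000 MHz
d = 30654.5 km
FSPL = 32.44 + 20*log10(6940.0000) + 20*log10(30654.5)
FSPL = 32.44 + 76.8272 + 89.7299
FSPL = 198.9971 dB

198.9971 dB


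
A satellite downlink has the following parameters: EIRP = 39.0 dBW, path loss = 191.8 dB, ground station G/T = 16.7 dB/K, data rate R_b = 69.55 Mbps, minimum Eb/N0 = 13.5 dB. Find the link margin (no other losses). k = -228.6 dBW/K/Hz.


C/N0 = EIRP - FSPL + G/T - k = 39.0 - 191.8 + 16.7 - (-228.6)
C/N0 = 92.5000 dB-Hz
R_b = 69.55 Mbps = 6.955e+07 bps -> 10*log10(R_b) = 78.4230 dB-Hz
Eb/N0 = C/N0 - 10*log10(R_b) = 92.5000 - 78.4230 = 14.0770 dB
Margin = Eb/N0 - Eb/N0_req = 14.0770 - 13.5 = 0.5770287 dB (link closes)

0.5770 dB


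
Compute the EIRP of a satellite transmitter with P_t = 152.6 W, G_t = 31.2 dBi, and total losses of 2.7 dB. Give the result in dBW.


Pt = 152.6 W = 21.8355 dBW
EIRP = Pt_dBW + Gt - losses = 21.8355 + 31.2 - 2.7 = 50.3355 dBW

50.3355 dBW


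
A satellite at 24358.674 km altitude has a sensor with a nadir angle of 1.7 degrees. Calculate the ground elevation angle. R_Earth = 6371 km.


r = R_E + alt = 30729.6740 km
Law of sines in the satellite / Earth-center / ground-point triangle:
  sin(nadir)/R_E = sin(90 + el)/r  =>  cos(el) = (r/R_E)*sin(nadir)
cos(el) = (30729.6740 / 6371.0000) * sin(1.7 deg) = 0.1430912
el = arccos(0.1430912) = 81.7732 deg
(Earth-central angle = 90 - nadir - el = 6.5268 deg)

81.7732 degrees


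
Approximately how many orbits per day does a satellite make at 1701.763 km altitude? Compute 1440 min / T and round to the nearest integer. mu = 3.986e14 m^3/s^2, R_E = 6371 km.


r = 8.072763e+06 m
T = 2*pi*sqrt(r^3/mu) = 7218.4595 s = 120.3077 min
revs/day = 1440 / 120.3077 = 11.9693
Rounded: 12 revolutions per day

12 revolutions per day


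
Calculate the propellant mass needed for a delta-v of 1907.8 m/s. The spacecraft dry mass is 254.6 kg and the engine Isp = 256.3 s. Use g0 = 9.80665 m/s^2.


ve = Isp * g0 = 256.3 * 9.80665 = 2513.444395 m/s
mass ratio = exp(dv/ve) = exp(1907.8/2513.444395) = 2.13622035
m_prop = m_dry * (mr - 1) = 254.6 * (2.13622035 - 1)
m_prop = 289.2817 kg

289.2817 kg


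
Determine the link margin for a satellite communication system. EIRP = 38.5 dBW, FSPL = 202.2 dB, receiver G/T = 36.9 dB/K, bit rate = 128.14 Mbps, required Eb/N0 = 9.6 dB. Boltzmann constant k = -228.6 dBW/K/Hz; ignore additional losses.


C/N0 = EIRP - FSPL + G/T - k = 38.5 - 202.2 + 36.9 - (-228.6)
C/N0 = 101.8000 dB-Hz
R_b = 128.14 Mbps = 1.2814e+08 bps -> 10*log10(R_b) = 81.0768 dB-Hz
Eb/N0 = C/N0 - 10*log10(R_b) = 101.8000 - 81.0768 = 20.7232 dB
Margin = Eb/N0 - Eb/N0_req = 20.7232 - 9.6 = 11.1232 dB (link closes)

11.1232 dB


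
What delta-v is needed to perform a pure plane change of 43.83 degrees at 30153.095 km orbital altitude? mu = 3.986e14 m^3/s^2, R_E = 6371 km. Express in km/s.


r = 36524.0950 km = 3.6524095e+07 m
V = sqrt(mu/r) = 3303.5350 m/s
di = 43.83 deg = 0.7649778 rad
dV = 2*V*sin(di/2) = 2*3303.5350*sin(0.3824889)
dV = 2465.9612 m/s = 2.4660 km/s

2.4660 km/s


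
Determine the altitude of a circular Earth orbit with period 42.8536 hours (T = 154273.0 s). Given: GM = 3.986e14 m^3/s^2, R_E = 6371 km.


T = 154273.0 s
r = (mu*T^2/(4*pi^2))^(1/3) = (3.986e14 * 154273.0^2 / (4*pi^2))^(1/3)
r = 6.2170706e+07 m = 62170.7065 km
alt = r - R_E = 62170.7065 - 6371 = 55799.7065 km

55799.7065 km


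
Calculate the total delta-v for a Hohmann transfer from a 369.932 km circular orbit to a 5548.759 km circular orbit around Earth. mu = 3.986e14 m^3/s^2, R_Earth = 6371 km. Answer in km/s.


r1 = 6740.9320 km = 6.740932e+06 m
r2 = 11919.7590 km = 1.1919759e+07 m
dv1 = sqrt(mu/r1)*(sqrt(2*r2/(r1+r2)) - 1) = 1001.7891 m/s
dv2 = sqrt(mu/r2)*(1 - sqrt(2*r1/(r1+r2))) = 867.5019 m/s
total dv = |dv1| + |dv2| = 1001.7891 + 867.5019 = 1869.2910 m/s = 1.8693 km/s

1.8693 km/s


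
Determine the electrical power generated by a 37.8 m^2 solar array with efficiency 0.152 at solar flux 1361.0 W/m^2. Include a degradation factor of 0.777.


P = area * eta * S * degradation
P = 37.8 * 0.152 * 1361.0 * 0.777
P = 6075.9548 W

6075.9548 W


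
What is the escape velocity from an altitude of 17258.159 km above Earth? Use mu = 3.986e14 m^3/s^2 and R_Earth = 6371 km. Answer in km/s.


r = 6371.0 + 17258.159 = 23629.1590 km = 2.3629159e+07 m
v_esc = sqrt(2*mu/r) = sqrt(2*3.986e14 / 2.3629159e+07)
v_esc = 5808.4401 m/s = 5.8084 km/s

5.8084 km/s


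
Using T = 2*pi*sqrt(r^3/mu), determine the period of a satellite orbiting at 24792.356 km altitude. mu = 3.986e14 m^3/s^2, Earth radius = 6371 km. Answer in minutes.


r = 31163.3560 km = 3.1163356e+07 m
T = 2*pi*sqrt(r^3/mu) = 2*pi*sqrt(3.0264441e+22 / 3.986e14)
T = 54749.1716 s = 912.4862 min

912.4862 minutes
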